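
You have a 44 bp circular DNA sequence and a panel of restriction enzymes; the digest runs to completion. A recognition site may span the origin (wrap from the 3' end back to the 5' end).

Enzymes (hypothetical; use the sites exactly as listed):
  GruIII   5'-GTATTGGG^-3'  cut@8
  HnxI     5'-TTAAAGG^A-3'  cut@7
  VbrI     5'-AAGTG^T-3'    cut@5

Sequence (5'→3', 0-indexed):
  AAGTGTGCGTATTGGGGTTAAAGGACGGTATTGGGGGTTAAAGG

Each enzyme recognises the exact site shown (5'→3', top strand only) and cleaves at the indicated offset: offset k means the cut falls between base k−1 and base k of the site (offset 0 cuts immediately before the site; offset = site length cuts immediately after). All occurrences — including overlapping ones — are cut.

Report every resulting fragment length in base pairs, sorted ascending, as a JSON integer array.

Site scan:
  GruIII (GTATTGGG, off=8): starts [8, 27] → cuts [16, 35]
  HnxI (TTAAAGGA, off=7): starts [17, 37] → cuts [0, 24]
  VbrI (AAGTGT, off=5): starts [0] → cuts [5]

All cut coordinates (distinct, sorted): [0, 5, 16, 24, 35]

Fragment lengths:
  0→5: 5 bp
  5→16: 11 bp
  16→24: 8 bp
  24→35: 11 bp
  35→0 (wrap): 44-35+0 = 9 bp

[5,8,9,11,11]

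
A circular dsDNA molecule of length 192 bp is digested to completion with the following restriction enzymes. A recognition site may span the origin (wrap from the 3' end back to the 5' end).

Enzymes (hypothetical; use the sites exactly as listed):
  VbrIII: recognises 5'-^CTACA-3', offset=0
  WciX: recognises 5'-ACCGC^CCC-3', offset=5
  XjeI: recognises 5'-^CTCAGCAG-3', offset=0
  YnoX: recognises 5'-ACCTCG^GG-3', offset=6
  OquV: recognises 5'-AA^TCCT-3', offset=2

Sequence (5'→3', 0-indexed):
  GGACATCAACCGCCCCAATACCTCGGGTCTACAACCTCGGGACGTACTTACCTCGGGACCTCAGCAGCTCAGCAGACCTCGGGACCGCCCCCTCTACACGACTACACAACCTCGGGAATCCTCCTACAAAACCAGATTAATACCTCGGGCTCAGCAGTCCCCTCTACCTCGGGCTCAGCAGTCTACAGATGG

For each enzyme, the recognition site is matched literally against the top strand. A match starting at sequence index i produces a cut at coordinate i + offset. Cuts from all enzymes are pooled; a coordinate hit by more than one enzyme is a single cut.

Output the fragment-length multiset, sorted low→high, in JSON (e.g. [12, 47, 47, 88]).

[2,2,3,4,4,5,5,7,8,8,9,11,12,13,14,16,22,23,24]

Site scan:
  VbrIII (CTACA, off=0): starts [28, 93, 101, 123, 182] → cuts [28, 93, 101, 123, 182]
  WciX (ACCGCCCC, off=5): starts [8, 83] → cuts [13, 88]
  XjeI (CTCAGCAG, off=0): starts [59, 67, 149, 173] → cuts [59, 67, 149, 173]
  YnoX (ACCTCGGG, off=6): starts [19, 33, 49, 75, 108, 141, 165] → cuts [25, 39, 55, 81, 114, 147, 171]
  OquV (AATCCT, off=2): starts [116] → cuts [118]

Pooled cuts: [13, 25, 28, 39, 55, 59, 67, 81, 88, 93, 101, 114, 118, 123, 147, 149, 171, 173, 182]

Fragment lengths:
  13→25: 12 bp
  25→28: 3 bp
  28→39: 11 bp
  39→55: 16 bp
  55→59: 4 bp
  59→67: 8 bp
  67→81: 14 bp
  81→88: 7 bp
  88→93: 5 bp
  93→101: 8 bp
  101→114: 13 bp
  114→118: 4 bp
  118→123: 5 bp
  123→147: 24 bp
  147→149: 2 bp
  149→171: 22 bp
  171→173: 2 bp
  173→182: 9 bp
  182→13 (wrap): 192-182+13 = 23 bp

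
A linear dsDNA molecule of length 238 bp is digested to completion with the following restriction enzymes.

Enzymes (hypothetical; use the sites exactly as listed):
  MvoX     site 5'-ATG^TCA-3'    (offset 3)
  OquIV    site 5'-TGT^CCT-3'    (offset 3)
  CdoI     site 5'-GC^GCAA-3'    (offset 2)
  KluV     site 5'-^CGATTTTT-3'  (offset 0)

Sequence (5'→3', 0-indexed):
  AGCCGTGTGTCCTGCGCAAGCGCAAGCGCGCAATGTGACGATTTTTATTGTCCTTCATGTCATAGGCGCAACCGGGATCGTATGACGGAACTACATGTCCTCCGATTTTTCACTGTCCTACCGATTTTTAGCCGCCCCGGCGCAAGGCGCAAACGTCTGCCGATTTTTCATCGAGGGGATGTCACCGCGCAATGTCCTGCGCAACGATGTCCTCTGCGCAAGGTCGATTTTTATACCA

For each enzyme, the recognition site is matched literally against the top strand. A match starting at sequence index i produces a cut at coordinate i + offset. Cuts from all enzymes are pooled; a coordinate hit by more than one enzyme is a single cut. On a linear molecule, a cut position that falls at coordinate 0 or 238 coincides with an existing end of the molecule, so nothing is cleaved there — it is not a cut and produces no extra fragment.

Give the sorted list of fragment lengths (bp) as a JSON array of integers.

[4,5,5,5,6,7,7,7,7,7,8,8,8,9,10,10,12,13,14,14,20,21,31]

Scan for sites:
  MvoX ATGTCA/3: at [56, 178] ⇒ [59, 181]
  OquIV TGTCCT/3: at [7, 48, 95, 113, 192, 207] ⇒ [10, 51, 98, 116, 195, 210]
  CdoI GCGCAA/2: at [13, 19, 27, 65, 139, 146, 186, 198, 215] ⇒ [15, 21, 29, 67, 141, 148, 188, 200, 217]
  KluV CGATTTTT/0: at [38, 102, 121, 160, 224] ⇒ [38, 102, 121, 160, 224]

Pooled cuts: [10, 15, 21, 29, 38, 51, 59, 67, 98, 102, 116, 121, 141, 148, 160, 181, 188, 195, 200, 210, 217, 224]

Fragment lengths:
  [0,10): 10 bp
  [10,15): 5 bp
  [15,21): 6 bp
  [21,29): 8 bp
  [29,38): 9 bp
  [38,51): 13 bp
  [51,59): 8 bp
  [59,67): 8 bp
  [67,98): 31 bp
  [98,102): 4 bp
  [102,116): 14 bp
  [116,121): 5 bp
  [121,141): 20 bp
  [141,148): 7 bp
  [148,160): 12 bp
  [160,181): 21 bp
  [181,188): 7 bp
  [188,195): 7 bp
  [195,200): 5 bp
  [200,210): 10 bp
  [210,217): 7 bp
  [217,224): 7 bp
  [224,238): 14 bp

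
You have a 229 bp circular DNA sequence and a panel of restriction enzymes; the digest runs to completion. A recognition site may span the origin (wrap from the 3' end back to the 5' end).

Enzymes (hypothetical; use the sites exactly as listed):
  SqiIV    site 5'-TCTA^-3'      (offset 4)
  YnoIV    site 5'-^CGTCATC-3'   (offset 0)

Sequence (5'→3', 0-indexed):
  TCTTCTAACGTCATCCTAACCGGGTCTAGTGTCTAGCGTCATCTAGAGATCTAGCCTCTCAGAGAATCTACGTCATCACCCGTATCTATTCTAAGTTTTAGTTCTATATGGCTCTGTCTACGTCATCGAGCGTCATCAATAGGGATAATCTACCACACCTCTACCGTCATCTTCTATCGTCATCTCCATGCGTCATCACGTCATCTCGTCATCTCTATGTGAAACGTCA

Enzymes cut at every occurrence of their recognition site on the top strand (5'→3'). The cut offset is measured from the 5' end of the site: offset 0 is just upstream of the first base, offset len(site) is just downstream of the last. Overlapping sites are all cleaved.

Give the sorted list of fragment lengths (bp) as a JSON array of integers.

[1,1,1,1,5,7,7,8,8,8,9,10,11,11,12,12,13,13,14,17,18,20,22]

Scan for sites:
  SqiIV (TCTA, off=4): starts [3, 24, 31, 41, 49, 66, 84, 89, 102, 116, 148, 159, 172, 213] → cuts [7, 28, 35, 45, 53, 70, 88, 93, 106, 120, 152, 163, 176, 217]
  YnoIV (CGTCATC, off=0): starts [8, 36, 70, 120, 130, 164, 177, 190, 198, 206, 224] → cuts [8, 36, 70, 120, 130, 164, 177, 190, 198, 206, 224]

Pooled cuts: [7, 8, 28, 35, 36, 45, 53, 70, 88, 93, 106, 120, 130, 152, 163, 164, 176, 177, 190, 198, 206, 217, 224]

Fragments:
  7→8: 1 bp
  8→28: 20 bp
  28→35: 7 bp
  35→36: 1 bp
  36→45: 9 bp
  45→53: 8 bp
  53→70: 17 bp
  70→88: 18 bp
  88→93: 5 bp
  93→106: 13 bp
  106→120: 14 bp
  120→130: 10 bp
  130→152: 22 bp
  152→163: 11 bp
  163→164: 1 bp
  164→176: 12 bp
  176→177: 1 bp
  177→190: 13 bp
  190→198: 8 bp
  198→206: 8 bp
  206→217: 11 bp
  217→224: 7 bp
  224→7 (wrap): 229-224+7 = 12 bp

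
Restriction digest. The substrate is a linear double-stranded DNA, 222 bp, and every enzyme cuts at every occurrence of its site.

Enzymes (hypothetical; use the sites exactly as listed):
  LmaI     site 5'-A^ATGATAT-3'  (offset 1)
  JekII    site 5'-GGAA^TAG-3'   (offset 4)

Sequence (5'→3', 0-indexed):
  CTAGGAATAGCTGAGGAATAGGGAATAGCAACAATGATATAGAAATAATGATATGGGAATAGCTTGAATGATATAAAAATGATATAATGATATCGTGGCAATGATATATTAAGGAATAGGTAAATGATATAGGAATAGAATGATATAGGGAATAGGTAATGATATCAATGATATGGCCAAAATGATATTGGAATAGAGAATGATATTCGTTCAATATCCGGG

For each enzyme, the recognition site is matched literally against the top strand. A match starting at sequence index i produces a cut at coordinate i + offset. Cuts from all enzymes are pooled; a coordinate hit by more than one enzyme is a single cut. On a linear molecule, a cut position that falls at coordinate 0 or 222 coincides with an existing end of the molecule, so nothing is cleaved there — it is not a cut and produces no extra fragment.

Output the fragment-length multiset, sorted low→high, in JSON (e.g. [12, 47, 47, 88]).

Per-enzyme occurrences:
  LmaI AATGATAT/1: at [32, 46, 66, 77, 85, 99, 122, 138, 157, 166, 180, 198] ⇒ [33, 47, 67, 78, 86, 100, 123, 139, 158, 167, 181, 199]
  JekII GGAATAG/4: at [3, 14, 21, 55, 112, 131, 148, 189] ⇒ [7, 18, 25, 59, 116, 135, 152, 193]

Pooled cuts: [7, 18, 25, 33, 47, 59, 67, 78, 86, 100, 116, 123, 135, 139, 152, 158, 167, 181, 193, 199]

Fragment lengths:
  [0,7): 7 bp
  [7,18): 11 bp
  [18,25): 7 bp
  [25,33): 8 bp
  [33,47): 14 bp
  [47,59): 12 bp
  [59,67): 8 bp
  [67,78): 11 bp
  [78,86): 8 bp
  [86,100): 14 bp
  [100,116): 16 bp
  [116,123): 7 bp
  [123,135): 12 bp
  [135,139): 4 bp
  [139,152): 13 bp
  [152,158): 6 bp
  [158,167): 9 bp
  [167,181): 14 bp
  [181,193): 12 bp
  [193,199): 6 bp
  [199,222): 23 bp

[4,6,6,7,7,7,8,8,8,9,11,11,12,12,12,13,14,14,14,16,23]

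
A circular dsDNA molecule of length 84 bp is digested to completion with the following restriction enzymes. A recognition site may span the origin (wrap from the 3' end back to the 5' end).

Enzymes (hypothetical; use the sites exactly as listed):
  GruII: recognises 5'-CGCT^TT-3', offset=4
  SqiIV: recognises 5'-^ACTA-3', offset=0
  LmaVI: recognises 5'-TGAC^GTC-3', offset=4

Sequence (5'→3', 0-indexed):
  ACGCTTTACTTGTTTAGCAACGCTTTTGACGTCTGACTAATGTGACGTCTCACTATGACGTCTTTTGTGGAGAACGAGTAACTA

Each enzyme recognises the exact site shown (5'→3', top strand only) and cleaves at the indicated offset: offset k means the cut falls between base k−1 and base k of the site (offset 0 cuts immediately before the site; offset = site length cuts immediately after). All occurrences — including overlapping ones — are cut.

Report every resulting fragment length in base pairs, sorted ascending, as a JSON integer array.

[5,5,6,8,9,11,19,21]

Per-enzyme occurrences:
  GruII (CGCTTT, off=4): starts [1, 20] → cuts [5, 24]
  SqiIV (ACTA, off=0): starts [35, 51, 80] → cuts [35, 51, 80]
  LmaVI (TGACGTC, off=4): starts [26, 42, 55] → cuts [30, 46, 59]

All cut coordinates (distinct, sorted): [5, 24, 30, 35, 46, 51, 59, 80]

Fragments:
  5→24: 19 bp
  24→30: 6 bp
  30→35: 5 bp
  35→46: 11 bp
  46→51: 5 bp
  51→59: 8 bp
  59→80: 21 bp
  80→5 (wrap): 84-80+5 = 9 bp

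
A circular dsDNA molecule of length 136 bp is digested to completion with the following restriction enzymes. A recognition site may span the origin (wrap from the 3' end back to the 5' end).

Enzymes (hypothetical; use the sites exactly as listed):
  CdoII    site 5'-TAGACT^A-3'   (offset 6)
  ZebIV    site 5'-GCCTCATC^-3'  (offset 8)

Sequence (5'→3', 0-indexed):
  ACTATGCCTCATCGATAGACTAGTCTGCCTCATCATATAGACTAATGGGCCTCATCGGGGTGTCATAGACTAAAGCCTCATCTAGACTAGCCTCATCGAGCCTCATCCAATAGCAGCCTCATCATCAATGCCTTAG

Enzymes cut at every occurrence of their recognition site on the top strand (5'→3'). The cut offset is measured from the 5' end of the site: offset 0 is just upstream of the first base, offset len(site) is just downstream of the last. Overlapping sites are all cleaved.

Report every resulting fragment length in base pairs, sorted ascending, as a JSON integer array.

Scan for sites:
  CdoII TAGACTA/6: at [15, 37, 65, 82, 133] ⇒ [3, 21, 43, 71, 88]
  ZebIV GCCTCATC/8: at [5, 26, 48, 74, 89, 99, 115] ⇒ [13, 34, 56, 82, 97, 107, 123]

Pooled cuts: [3, 13, 21, 34, 43, 56, 71, 82, 88, 97, 107, 123]

Fragment lengths:
  3→13: 10 bp
  13→21: 8 bp
  21→34: 13 bp
  34→43: 9 bp
  43→56: 13 bp
  56→71: 15 bp
  71→82: 11 bp
  82→88: 6 bp
  88→97: 9 bp
  97→107: 10 bp
  107→123: 16 bp
  123→3 (wrap): 136-123+3 = 16 bp

[6,8,9,9,10,10,11,13,13,15,16,16]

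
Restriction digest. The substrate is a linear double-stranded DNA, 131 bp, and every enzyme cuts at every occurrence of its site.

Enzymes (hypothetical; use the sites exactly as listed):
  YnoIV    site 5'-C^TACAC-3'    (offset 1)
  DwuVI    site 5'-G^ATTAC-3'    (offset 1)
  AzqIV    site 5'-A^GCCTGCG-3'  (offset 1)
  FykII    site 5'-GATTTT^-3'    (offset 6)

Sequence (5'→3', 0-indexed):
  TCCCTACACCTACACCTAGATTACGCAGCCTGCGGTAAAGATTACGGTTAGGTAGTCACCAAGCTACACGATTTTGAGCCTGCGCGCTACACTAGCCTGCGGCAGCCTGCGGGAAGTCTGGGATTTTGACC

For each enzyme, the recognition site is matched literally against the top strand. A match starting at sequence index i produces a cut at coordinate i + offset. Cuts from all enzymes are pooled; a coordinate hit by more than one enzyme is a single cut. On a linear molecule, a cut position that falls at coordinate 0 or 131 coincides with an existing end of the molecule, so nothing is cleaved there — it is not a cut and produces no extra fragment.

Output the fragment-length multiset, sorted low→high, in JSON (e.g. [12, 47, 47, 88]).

Site scan:
  YnoIV CTACAC/1: at [3, 9, 63, 86] ⇒ [4, 10, 64, 87]
  DwuVI GATTAC/1: at [18, 39] ⇒ [19, 40]
  AzqIV AGCCTGCG/1: at [26, 76, 93, 103] ⇒ [27, 77, 94, 104]
  FykII GATTTT/6: at [69, 121] ⇒ [75, 127]

All cut coordinates (distinct, sorted): [4, 10, 19, 27, 40, 64, 75, 77, 87, 94, 104, 127]

Fragments:
  [0,4): 4 bp
  [4,10): 6 bp
  [10,19): 9 bp
  [19,27): 8 bp
  [27,40): 13 bp
  [40,64): 24 bp
  [64,75): 11 bp
  [75,77): 2 bp
  [77,87): 10 bp
  [87,94): 7 bp
  [94,104): 10 bp
  [104,127): 23 bp
  [127,131): 4 bp

[2,4,4,6,7,8,9,10,10,11,13,23,24]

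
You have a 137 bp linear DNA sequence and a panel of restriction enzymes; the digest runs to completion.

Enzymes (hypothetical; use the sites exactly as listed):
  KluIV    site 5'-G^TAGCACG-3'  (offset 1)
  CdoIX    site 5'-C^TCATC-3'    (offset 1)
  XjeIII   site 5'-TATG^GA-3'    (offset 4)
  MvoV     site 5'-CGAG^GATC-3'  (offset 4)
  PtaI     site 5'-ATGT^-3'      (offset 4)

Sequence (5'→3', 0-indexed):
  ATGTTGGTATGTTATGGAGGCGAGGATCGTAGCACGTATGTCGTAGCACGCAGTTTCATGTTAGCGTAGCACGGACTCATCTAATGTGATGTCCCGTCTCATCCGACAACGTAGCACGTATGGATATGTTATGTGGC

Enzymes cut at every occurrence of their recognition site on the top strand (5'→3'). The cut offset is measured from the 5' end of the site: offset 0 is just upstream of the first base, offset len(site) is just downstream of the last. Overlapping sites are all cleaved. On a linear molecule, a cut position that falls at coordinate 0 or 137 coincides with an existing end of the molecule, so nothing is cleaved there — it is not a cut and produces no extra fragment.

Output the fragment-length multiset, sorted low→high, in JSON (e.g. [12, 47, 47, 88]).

Scan for sites:
  KluIV GTAGCACG/1: at [28, 42, 65, 110] ⇒ [29, 43, 66, 111]
  CdoIX CTCATC/1: at [75, 97] ⇒ [76, 98]
  XjeIII TATGGA/4: at [12, 118] ⇒ [16, 122]
  MvoV CGAGGATC/4: at [20] ⇒ [24]
  PtaI ATGT/4: at [0, 8, 37, 57, 83, 88, 125, 130] ⇒ [4, 12, 41, 61, 87, 92, 129, 134]

Pooled cuts: [4, 12, 16, 24, 29, 41, 43, 61, 66, 76, 87, 92, 98, 111, 122, 129, 134]

Fragment lengths:
  [0,4): 4 bp
  [4,12): 8 bp
  [12,16): 4 bp
  [16,24): 8 bp
  [24,29): 5 bp
  [29,41): 12 bp
  [41,43): 2 bp
  [43,61): 18 bp
  [61,66): 5 bp
  [66,76): 10 bp
  [76,87): 11 bp
  [87,92): 5 bp
  [92,98): 6 bp
  [98,111): 13 bp
  [111,122): 11 bp
  [122,129): 7 bp
  [129,134): 5 bp
  [134,137): 3 bp

[2,3,4,4,5,5,5,5,6,7,8,8,10,11,11,12,13,18]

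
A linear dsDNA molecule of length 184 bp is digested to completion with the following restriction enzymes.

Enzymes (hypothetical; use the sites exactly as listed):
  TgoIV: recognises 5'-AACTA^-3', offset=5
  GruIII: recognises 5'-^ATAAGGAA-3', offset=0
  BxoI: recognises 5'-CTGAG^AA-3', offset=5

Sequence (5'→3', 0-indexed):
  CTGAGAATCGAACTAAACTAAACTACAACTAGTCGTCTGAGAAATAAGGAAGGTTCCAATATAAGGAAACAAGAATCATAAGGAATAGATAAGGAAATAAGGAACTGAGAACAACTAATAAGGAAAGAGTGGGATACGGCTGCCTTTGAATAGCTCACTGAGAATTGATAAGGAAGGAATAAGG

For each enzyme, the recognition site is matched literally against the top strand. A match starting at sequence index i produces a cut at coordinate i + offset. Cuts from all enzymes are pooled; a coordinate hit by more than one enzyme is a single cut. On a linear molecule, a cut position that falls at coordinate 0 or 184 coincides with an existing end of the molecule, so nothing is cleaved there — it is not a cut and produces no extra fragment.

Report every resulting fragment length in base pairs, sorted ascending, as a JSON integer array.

Per-enzyme occurrences:
  TgoIV AACTA/5: at [10, 15, 20, 26, 112] ⇒ [15, 20, 25, 31, 117]
  GruIII ATAAGGAA/0: at [43, 60, 77, 88, 96, 117, 167] ⇒ [43, 60, 77, 88, 96, 117, 167]
  BxoI CTGAGAA/5: at [0, 36, 104, 157] ⇒ [5, 41, 109, 162]

Pooled cuts: [5, 15, 20, 25, 31, 41, 43, 60, 77, 88, 96, 109, 117, 162, 167]

Fragment lengths:
  [0,5): 5 bp
  [5,15): 10 bp
  [15,20): 5 bp
  [20,25): 5 bp
  [25,31): 6 bp
  [31,41): 10 bp
  [41,43): 2 bp
  [43,60): 17 bp
  [60,77): 17 bp
  [77,88): 11 bp
  [88,96): 8 bp
  [96,109): 13 bp
  [109,117): 8 bp
  [117,162): 45 bp
  [162,167): 5 bp
  [167,184): 17 bp

[2,5,5,5,5,6,8,8,10,10,11,13,17,17,17,45]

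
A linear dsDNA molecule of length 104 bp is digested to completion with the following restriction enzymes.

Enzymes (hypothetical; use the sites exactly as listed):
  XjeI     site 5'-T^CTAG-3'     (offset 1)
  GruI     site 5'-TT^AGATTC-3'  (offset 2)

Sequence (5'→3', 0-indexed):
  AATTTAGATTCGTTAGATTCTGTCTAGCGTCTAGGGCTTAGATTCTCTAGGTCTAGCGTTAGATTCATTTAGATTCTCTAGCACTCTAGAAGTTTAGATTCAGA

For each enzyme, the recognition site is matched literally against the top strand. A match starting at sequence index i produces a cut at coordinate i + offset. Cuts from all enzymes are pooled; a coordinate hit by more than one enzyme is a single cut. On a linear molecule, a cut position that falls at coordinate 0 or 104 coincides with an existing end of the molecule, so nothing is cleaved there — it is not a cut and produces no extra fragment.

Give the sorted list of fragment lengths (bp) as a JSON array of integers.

[5,6,7,7,7,8,8,9,9,9,9,10,10]

Scan for sites:
  XjeI (TCTAG, off=1): starts [22, 29, 45, 51, 76, 84] → cuts [23, 30, 46, 52, 77, 85]
  GruI (TTAGATTC, off=2): starts [3, 12, 37, 58, 68, 93] → cuts [5, 14, 39, 60, 70, 95]

Pooled cuts: [5, 14, 23, 30, 39, 46, 52, 60, 70, 77, 85, 95]

Fragments:
  [0,5): 5 bp
  [5,14): 9 bp
  [14,23): 9 bp
  [23,30): 7 bp
  [30,39): 9 bp
  [39,46): 7 bp
  [46,52): 6 bp
  [52,60): 8 bp
  [60,70): 10 bp
  [70,77): 7 bp
  [77,85): 8 bp
  [85,95): 10 bp
  [95,104): 9 bp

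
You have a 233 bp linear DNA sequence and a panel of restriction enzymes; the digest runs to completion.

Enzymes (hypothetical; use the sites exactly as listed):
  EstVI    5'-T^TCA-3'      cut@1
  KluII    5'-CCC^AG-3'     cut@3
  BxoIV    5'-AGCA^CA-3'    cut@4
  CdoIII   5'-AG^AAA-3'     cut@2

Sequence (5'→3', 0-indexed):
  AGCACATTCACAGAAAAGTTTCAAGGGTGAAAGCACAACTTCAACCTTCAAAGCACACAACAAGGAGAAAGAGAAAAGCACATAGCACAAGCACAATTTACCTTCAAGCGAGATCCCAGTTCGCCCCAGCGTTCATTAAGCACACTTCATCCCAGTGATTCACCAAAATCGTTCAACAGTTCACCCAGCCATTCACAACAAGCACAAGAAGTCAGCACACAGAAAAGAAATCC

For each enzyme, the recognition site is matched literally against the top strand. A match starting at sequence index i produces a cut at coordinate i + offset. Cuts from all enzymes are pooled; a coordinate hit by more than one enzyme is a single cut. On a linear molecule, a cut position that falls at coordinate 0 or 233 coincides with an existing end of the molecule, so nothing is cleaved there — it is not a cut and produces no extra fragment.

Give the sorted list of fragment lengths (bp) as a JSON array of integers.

[3,4,4,5,5,5,5,6,6,6,6,6,6,6,7,7,7,7,7,8,8,10,10,10,12,12,13,13,14,15]

Scan for sites:
  EstVI (TTCA, off=1): starts [6, 19, 39, 46, 102, 131, 145, 158, 171, 179, 191] → cuts [7, 20, 40, 47, 103, 132, 146, 159, 172, 180, 192]
  KluII (CCCAG, off=3): starts [114, 124, 150, 183] → cuts [117, 127, 153, 186]
  BxoIV (AGCACA, off=4): starts [0, 31, 51, 76, 83, 89, 138, 200, 213] → cuts [4, 35, 55, 80, 87, 93, 142, 204, 217]
  CdoIII (AGAAA, off=2): starts [11, 65, 71, 220, 225] → cuts [13, 67, 73, 222, 227]

All cut coordinates (distinct, sorted): [4, 7, 13, 20, 35, 40, 47, 55, 67, 73, 80, 87, 93, 103, 117, 127, 132, 142, 146, 153, 159, 172, 180, 186, 192, 204, 217, 222, 227]

Fragment lengths:
  [0,4): 4 bp
  [4,7): 3 bp
  [7,13): 6 bp
  [13,20): 7 bp
  [20,35): 15 bp
  [35,40): 5 bp
  [40,47): 7 bp
  [47,55): 8 bp
  [55,67): 12 bp
  [67,73): 6 bp
  [73,80): 7 bp
  [80,87): 7 bp
  [87,93): 6 bp
  [93,103): 10 bp
  [103,117): 14 bp
  [117,127): 10 bp
  [127,132): 5 bp
  [132,142): 10 bp
  [142,146): 4 bp
  [146,153): 7 bp
  [153,159): 6 bp
  [159,172): 13 bp
  [172,180): 8 bp
  [180,186): 6 bp
  [186,192): 6 bp
  [192,204): 12 bp
  [204,217): 13 bp
  [217,222): 5 bp
  [222,227): 5 bp
  [227,233): 6 bp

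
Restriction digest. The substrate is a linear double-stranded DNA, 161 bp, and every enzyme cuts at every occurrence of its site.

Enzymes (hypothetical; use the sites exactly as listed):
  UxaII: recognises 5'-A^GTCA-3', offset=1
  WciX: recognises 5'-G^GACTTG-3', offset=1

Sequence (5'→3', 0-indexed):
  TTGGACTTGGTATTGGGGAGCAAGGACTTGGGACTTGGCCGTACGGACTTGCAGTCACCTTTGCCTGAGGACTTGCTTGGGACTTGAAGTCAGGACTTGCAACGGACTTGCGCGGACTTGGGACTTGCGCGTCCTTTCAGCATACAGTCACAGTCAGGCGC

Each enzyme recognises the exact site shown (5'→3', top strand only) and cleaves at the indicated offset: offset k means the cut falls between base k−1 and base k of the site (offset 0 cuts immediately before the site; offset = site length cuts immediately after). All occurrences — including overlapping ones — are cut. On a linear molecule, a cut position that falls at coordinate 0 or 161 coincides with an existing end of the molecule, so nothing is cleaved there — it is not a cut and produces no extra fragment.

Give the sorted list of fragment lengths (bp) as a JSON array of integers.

[3,5,6,7,7,8,8,9,10,11,11,14,16,21,25]

Per-enzyme occurrences:
  UxaII AGTCA/1: at [52, 87, 145, 151] ⇒ [53, 88, 146, 152]
  WciX GGACTTG/1: at [2, 23, 30, 44, 68, 79, 92, 103, 113, 120] ⇒ [3, 24, 31, 45, 69, 80, 93, 104, 114, 121]

All cut coordinates (distinct, sorted): [3, 24, 31, 45, 53, 69, 80, 88, 93, 104, 114, 121, 146, 152]

Fragment lengths:
  [0,3): 3 bp
  [3,24): 21 bp
  [24,31): 7 bp
  [31,45): 14 bp
  [45,53): 8 bp
  [53,69): 16 bp
  [69,80): 11 bp
  [80,88): 8 bp
  [88,93): 5 bp
  [93,104): 11 bp
  [104,114): 10 bp
  [114,121): 7 bp
  [121,146): 25 bp
  [146,152): 6 bp
  [152,161): 9 bp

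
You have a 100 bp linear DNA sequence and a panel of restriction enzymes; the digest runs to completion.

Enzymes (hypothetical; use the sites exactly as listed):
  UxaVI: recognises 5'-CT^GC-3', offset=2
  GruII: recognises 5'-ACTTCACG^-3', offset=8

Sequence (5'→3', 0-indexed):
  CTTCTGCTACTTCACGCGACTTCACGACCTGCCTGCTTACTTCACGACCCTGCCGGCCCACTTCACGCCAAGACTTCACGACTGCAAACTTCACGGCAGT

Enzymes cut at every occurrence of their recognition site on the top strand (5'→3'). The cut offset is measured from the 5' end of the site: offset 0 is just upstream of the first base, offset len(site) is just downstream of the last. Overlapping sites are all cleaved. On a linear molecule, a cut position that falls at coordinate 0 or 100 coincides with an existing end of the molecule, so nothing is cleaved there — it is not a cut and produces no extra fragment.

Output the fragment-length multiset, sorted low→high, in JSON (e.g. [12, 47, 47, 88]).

Site scan:
  UxaVI CTGC/2: at [3, 28, 32, 49, 81] ⇒ [5, 30, 34, 51, 83]
  GruII ACTTCACG/8: at [8, 18, 38, 59, 72, 87] ⇒ [16, 26, 46, 67, 80, 95]

Pooled cuts: [5, 16, 26, 30, 34, 46, 51, 67, 80, 83, 95]

Fragment lengths:
  [0,5): 5 bp
  [5,16): 11 bp
  [16,26): 10 bp
  [26,30): 4 bp
  [30,34): 4 bp
  [34,46): 12 bp
  [46,51): 5 bp
  [51,67): 16 bp
  [67,80): 13 bp
  [80,83): 3 bp
  [83,95): 12 bp
  [95,100): 5 bp

[3,4,4,5,5,5,10,11,12,12,13,16]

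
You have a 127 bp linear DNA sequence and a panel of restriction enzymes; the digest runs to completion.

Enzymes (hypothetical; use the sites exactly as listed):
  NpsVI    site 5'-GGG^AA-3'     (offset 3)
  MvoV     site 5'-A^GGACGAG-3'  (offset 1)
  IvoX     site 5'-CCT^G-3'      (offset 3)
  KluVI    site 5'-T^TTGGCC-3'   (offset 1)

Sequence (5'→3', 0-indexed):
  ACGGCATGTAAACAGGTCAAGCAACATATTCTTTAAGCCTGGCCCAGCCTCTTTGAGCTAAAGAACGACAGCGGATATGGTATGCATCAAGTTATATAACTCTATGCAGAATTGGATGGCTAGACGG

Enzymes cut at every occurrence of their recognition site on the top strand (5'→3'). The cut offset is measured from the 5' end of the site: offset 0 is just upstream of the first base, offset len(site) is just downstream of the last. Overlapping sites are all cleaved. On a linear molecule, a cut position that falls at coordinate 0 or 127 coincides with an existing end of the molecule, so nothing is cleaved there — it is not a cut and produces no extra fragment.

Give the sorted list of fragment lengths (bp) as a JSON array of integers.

Scan for sites:
  NpsVI (GGGAA, off=3): no sites
  MvoV (AGGACGAG, off=1): no sites
  IvoX CCTG/3: at [37] ⇒ [40]
  KluVI (TTTGGCC, off=1): no sites

All cut coordinates (distinct, sorted): [40]

Fragments:
  [0,40): 40 bp
  [40,127): 87 bp

[40,87]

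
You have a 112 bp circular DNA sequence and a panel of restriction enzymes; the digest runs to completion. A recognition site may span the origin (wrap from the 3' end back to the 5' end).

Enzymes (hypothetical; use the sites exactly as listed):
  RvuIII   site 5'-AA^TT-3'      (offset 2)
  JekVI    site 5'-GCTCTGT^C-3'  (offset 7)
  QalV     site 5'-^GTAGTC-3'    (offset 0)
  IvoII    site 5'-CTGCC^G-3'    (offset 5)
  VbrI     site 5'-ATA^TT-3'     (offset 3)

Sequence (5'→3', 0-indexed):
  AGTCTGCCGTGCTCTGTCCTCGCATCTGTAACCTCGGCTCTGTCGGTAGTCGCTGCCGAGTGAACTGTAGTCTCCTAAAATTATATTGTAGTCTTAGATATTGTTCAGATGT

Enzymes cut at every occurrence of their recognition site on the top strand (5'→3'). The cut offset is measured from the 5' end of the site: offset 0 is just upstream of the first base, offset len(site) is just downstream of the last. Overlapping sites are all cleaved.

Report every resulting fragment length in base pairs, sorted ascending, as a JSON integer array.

[2,2,5,9,9,10,10,12,13,14,26]

Site scan:
  RvuIII AATT/2: at [78] ⇒ [80]
  JekVI GCTCTGTC/7: at [10, 36] ⇒ [17, 43]
  QalV GTAGTC/0: at [45, 66, 87, 110] ⇒ [45, 66, 87, 110]
  IvoII CTGCCG/5: at [3, 52] ⇒ [8, 57]
  VbrI ATATT/3: at [82, 97] ⇒ [85, 100]

All cut coordinates (distinct, sorted): [8, 17, 43, 45, 57, 66, 80, 85, 87, 100, 110]

Fragments:
  8→17: 9 bp
  17→43: 26 bp
  43→45: 2 bp
  45→57: 12 bp
  57→66: 9 bp
  66→80: 14 bp
  80→85: 5 bp
  85→87: 2 bp
  87→100: 13 bp
  100→110: 10 bp
  110→8 (wrap): 112-110+8 = 10 bp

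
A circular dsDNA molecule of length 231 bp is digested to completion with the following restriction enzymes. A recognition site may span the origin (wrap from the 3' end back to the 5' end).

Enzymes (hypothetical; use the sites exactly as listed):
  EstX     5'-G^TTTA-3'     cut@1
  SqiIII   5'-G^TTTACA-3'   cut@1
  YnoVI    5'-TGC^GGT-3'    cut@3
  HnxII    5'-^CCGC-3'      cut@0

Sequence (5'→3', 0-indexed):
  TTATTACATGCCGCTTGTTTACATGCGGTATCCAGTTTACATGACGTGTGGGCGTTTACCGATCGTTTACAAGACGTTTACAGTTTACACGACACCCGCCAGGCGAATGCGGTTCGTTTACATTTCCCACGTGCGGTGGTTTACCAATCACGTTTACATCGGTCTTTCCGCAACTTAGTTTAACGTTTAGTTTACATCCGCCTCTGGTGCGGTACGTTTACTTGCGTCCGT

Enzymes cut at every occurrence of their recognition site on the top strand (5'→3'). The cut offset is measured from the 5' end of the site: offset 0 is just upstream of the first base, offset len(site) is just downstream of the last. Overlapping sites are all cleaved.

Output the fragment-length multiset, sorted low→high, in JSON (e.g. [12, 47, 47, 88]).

Site scan:
  EstX (GTTTA, off=1): starts [16, 34, 53, 64, 75, 82, 115, 138, 151, 177, 184, 189, 215, 229] → cuts [17, 35, 54, 65, 76, 83, 116, 139, 152, 178, 185, 190, 216, 230]
  SqiIII (GTTTACA, off=1): starts [16, 34, 64, 75, 82, 115, 151, 189] → cuts [17, 35, 65, 76, 83, 116, 152, 190]
  YnoVI (TGCGGT, off=3): starts [23, 107, 131, 207] → cuts [26, 110, 134, 210]
  HnxII (CCGC, off=0): starts [10, 95, 167, 197] → cuts [10, 95, 167, 197]

All cut coordinates (distinct, sorted): [10, 17, 26, 35, 54, 65, 76, 83, 95, 110, 116, 134, 139, 152, 167, 178, 185, 190, 197, 210, 216, 230]

Fragment lengths:
  10→17: 7 bp
  17→26: 9 bp
  26→35: 9 bp
  35→54: 19 bp
  54→65: 11 bp
  65→76: 11 bp
  76→83: 7 bp
  83→95: 12 bp
  95→110: 15 bp
  110→116: 6 bp
  116→134: 18 bp
  134→139: 5 bp
  139→152: 13 bp
  152→167: 15 bp
  167→178: 11 bp
  178→185: 7 bp
  185→190: 5 bp
  190→197: 7 bp
  197→210: 13 bp
  210→216: 6 bp
  216→230: 14 bp
  230→10 (wrap): 231-230+10 = 11 bp

[5,5,6,6,7,7,7,7,9,9,11,11,11,11,12,13,13,14,15,15,18,19]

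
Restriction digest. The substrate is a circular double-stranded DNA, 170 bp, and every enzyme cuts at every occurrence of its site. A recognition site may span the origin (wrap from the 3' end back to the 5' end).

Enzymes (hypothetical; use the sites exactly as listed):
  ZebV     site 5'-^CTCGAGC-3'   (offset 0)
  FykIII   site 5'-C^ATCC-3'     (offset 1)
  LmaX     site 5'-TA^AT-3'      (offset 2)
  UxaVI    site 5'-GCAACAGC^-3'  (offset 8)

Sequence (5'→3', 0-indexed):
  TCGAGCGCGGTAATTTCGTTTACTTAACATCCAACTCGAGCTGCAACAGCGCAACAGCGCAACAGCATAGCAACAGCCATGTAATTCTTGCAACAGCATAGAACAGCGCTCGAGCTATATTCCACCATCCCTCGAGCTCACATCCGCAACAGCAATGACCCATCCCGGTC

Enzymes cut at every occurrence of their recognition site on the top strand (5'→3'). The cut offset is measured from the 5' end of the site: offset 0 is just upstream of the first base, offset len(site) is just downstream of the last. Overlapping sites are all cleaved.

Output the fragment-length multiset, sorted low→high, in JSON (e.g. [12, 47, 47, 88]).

Per-enzyme occurrences:
  ZebV (CTCGAGC, off=0): starts [34, 108, 130, 169] → cuts [34, 108, 130, 169]
  FykIII (CATCC, off=1): starts [27, 125, 140, 160] → cuts [28, 126, 141, 161]
  LmaX (TAAT, off=2): starts [10, 81] → cuts [12, 83]
  UxaVI (GCAACAGC, off=8): starts [42, 50, 58, 69, 89, 145] → cuts [50, 58, 66, 77, 97, 153]

All cut coordinates (distinct, sorted): [12, 28, 34, 50, 58, 66, 77, 83, 97, 108, 126, 130, 141, 153, 161, 169]

Fragments:
  12→28: 16 bp
  28→34: 6 bp
  34→50: 16 bp
  50→58: 8 bp
  58→66: 8 bp
  66→77: 11 bp
  77→83: 6 bp
  83→97: 14 bp
  97→108: 11 bp
  108→126: 18 bp
  126→130: 4 bp
  130→141: 11 bp
  141→153: 12 bp
  153→161: 8 bp
  161→169: 8 bp
  169→12 (wrap): 170-169+12 = 13 bp

[4,6,6,8,8,8,8,11,11,11,12,13,14,16,16,18]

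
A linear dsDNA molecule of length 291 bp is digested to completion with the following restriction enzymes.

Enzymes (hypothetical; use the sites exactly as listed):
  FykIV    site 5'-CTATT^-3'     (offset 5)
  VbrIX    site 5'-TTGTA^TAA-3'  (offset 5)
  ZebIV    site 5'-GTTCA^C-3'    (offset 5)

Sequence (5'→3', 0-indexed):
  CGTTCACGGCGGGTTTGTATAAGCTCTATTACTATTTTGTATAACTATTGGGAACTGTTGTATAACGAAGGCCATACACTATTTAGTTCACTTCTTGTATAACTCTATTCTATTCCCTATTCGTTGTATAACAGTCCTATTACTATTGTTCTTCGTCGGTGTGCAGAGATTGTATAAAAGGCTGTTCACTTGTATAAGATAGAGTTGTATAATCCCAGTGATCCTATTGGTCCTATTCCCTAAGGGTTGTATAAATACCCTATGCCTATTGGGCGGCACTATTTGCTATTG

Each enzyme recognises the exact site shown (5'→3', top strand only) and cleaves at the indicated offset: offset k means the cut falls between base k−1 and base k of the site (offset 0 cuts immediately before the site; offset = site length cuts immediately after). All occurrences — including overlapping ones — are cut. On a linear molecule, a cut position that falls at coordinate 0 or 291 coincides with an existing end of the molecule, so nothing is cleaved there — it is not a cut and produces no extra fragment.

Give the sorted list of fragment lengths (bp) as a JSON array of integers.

Per-enzyme occurrences:
  FykIV (CTATT, off=5): starts [25, 31, 44, 78, 104, 109, 116, 136, 142, 223, 232, 265, 278, 285] → cuts [30, 36, 49, 83, 109, 114, 121, 141, 147, 228, 237, 270, 283, 290]
  VbrIX (TTGTATAA, off=5): starts [14, 36, 57, 94, 123, 169, 189, 204, 246] → cuts [19, 41, 62, 99, 128, 174, 194, 209, 251]
  ZebIV (GTTCAC, off=5): starts [1, 85, 183] → cuts [6, 90, 188]

Pooled cuts: [6, 19, 30, 36, 41, 49, 62, 83, 90, 99, 109, 114, 121, 128, 141, 147, 174, 188, 194, 209, 228, 237, 251, 270, 283, 290]

Fragment lengths:
  [0,6): 6 bp
  [6,19): 13 bp
  [19,30): 11 bp
  [30,36): 6 bp
  [36,41): 5 bp
  [41,49): 8 bp
  [49,62): 13 bp
  [62,83): 21 bp
  [83,90): 7 bp
  [90,99): 9 bp
  [99,109): 10 bp
  [109,114): 5 bp
  [114,121): 7 bp
  [121,128): 7 bp
  [128,141): 13 bp
  [141,147): 6 bp
  [147,174): 27 bp
  [174,188): 14 bp
  [188,194): 6 bp
  [194,209): 15 bp
  [209,228): 19 bp
  [228,237): 9 bp
  [237,251): 14 bp
  [251,270): 19 bp
  [270,283): 13 bp
  [283,290): 7 bp
  [290,291): 1 bp

[1,5,5,6,6,6,6,7,7,7,7,8,9,9,10,11,13,13,13,13,14,14,15,19,19,21,27]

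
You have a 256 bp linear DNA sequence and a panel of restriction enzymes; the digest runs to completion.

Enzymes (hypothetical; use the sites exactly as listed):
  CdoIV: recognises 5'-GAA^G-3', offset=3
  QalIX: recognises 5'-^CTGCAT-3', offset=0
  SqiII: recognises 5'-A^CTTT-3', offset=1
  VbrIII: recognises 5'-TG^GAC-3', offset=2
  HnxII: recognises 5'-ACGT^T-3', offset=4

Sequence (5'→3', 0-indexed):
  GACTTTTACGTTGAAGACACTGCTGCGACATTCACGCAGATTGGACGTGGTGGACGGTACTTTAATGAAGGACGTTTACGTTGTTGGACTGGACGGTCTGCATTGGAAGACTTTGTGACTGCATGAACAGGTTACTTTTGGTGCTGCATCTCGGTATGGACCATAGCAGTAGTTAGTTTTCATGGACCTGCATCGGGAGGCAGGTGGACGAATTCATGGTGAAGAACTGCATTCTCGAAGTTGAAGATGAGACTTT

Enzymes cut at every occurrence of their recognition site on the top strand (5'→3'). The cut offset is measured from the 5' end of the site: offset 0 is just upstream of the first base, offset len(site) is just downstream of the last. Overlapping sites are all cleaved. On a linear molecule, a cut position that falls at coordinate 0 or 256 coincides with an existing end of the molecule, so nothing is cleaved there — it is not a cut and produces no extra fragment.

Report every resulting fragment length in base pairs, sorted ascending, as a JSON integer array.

Per-enzyme occurrences:
  CdoIV GAAG/3: at [12, 66, 105, 220, 236, 242] ⇒ [15, 69, 108, 223, 239, 245]
  QalIX CTGCAT/0: at [97, 118, 143, 187, 226] ⇒ [97, 118, 143, 187, 226]
  SqiII ACTTT/1: at [1, 58, 109, 133, 251] ⇒ [2, 59, 110, 134, 252]
  VbrIII TGGAC/2: at [41, 50, 84, 89, 156, 182, 204] ⇒ [43, 52, 86, 91, 158, 184, 206]
  HnxII ACGTT/4: at [7, 71, 77] ⇒ [11, 75, 81]

Pooled cuts: [2, 11, 15, 43, 52, 59, 69, 75, 81, 86, 91, 97, 108, 110, 118, 134, 143, 158, 184, 187, 206, 223, 226, 239, 245, 252]

Fragments:
  [0,2): 2 bp
  [2,11): 9 bp
  [11,15): 4 bp
  [15,43): 28 bp
  [43,52): 9 bp
  [52,59): 7 bp
  [59,69): 10 bp
  [69,75): 6 bp
  [75,81): 6 bp
  [81,86): 5 bp
  [86,91): 5 bp
  [91,97): 6 bp
  [97,108): 11 bp
  [108,110): 2 bp
  [110,118): 8 bp
  [118,134): 16 bp
  [134,143): 9 bp
  [143,158): 15 bp
  [158,184): 26 bp
  [184,187): 3 bp
  [187,206): 19 bp
  [206,223): 17 bp
  [223,226): 3 bp
  [226,239): 13 bp
  [239,245): 6 bp
  [245,252): 7 bp
  [252,256): 4 bp

[2,2,3,3,4,4,5,5,6,6,6,6,7,7,8,9,9,9,10,11,13,15,16,17,19,26,28]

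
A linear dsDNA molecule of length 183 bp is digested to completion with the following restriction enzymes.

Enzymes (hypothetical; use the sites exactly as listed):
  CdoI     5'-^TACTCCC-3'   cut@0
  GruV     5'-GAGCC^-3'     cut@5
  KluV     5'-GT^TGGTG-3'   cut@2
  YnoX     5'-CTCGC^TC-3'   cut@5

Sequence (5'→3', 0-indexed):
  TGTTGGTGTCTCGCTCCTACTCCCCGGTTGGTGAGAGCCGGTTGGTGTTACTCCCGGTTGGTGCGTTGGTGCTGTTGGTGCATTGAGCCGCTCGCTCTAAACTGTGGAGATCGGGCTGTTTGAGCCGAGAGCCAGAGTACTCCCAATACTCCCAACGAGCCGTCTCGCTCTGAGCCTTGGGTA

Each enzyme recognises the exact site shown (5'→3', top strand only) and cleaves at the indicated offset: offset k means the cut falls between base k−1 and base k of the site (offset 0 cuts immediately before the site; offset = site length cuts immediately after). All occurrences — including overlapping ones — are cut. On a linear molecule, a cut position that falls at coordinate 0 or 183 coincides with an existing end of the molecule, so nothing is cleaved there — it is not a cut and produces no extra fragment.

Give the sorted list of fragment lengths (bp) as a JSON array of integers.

[3,3,3,4,6,6,7,7,7,8,8,9,9,10,11,11,11,14,15,31]

Scan for sites:
  CdoI TACTCCC/0: at [17, 48, 137, 146] ⇒ [17, 48, 137, 146]
  GruV GAGCC/5: at [34, 84, 121, 128, 156, 171] ⇒ [39, 89, 126, 133, 161, 176]
  KluV GTTGGTG/2: at [1, 26, 40, 56, 64, 73] ⇒ [3, 28, 42, 58, 66, 75]
  YnoX CTCGCTC/5: at [9, 90, 163] ⇒ [14, 95, 168]

All cut coordinates (distinct, sorted): [3, 14, 17, 28, 39, 42, 48, 58, 66, 75, 89, 95, 126, 133, 137, 146, 161, 168, 176]

Fragments:
  [0,3): 3 bp
  [3,14): 11 bp
  [14,17): 3 bp
  [17,28): 11 bp
  [28,39): 11 bp
  [39,42): 3 bp
  [42,48): 6 bp
  [48,58): 10 bp
  [58,66): 8 bp
  [66,75): 9 bp
  [75,89): 14 bp
  [89,95): 6 bp
  [95,126): 31 bp
  [126,133): 7 bp
  [133,137): 4 bp
  [137,146): 9 bp
  [146,161): 15 bp
  [161,168): 7 bp
  [168,176): 8 bp
  [176,183): 7 bp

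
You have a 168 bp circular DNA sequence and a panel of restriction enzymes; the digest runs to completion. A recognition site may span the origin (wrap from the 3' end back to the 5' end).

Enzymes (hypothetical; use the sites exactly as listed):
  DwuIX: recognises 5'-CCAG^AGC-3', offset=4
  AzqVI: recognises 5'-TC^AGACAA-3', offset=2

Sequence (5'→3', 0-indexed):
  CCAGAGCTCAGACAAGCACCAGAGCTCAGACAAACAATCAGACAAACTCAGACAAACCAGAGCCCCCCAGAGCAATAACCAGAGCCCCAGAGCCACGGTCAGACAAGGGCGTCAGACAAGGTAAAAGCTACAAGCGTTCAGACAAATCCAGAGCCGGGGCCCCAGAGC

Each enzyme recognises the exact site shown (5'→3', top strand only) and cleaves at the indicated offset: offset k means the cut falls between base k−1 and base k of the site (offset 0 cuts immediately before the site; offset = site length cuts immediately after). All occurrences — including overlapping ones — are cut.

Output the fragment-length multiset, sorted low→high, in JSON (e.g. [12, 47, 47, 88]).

Per-enzyme occurrences:
  DwuIX CCAGAGC/4: at [0, 18, 56, 66, 78, 86, 147, 161] ⇒ [4, 22, 60, 70, 82, 90, 151, 165]
  AzqVI TCAGACAA/2: at [7, 25, 37, 47, 98, 111, 137] ⇒ [9, 27, 39, 49, 100, 113, 139]

Pooled cuts: [4, 9, 22, 27, 39, 49, 60, 70, 82, 90, 100, 113, 139, 151, 165]

Fragments:
  4→9: 5 bp
  9→22: 13 bp
  22→27: 5 bp
  27→39: 12 bp
  39→49: 10 bp
  49→60: 11 bp
  60→70: 10 bp
  70→82: 12 bp
  82→90: 8 bp
  90→100: 10 bp
  100→113: 13 bp
  113→139: 26 bp
  139→151: 12 bp
  151→165: 14 bp
  165→4 (wrap): 168-165+4 = 7 bp

[5,5,7,8,10,10,10,11,12,12,12,13,13,14,26]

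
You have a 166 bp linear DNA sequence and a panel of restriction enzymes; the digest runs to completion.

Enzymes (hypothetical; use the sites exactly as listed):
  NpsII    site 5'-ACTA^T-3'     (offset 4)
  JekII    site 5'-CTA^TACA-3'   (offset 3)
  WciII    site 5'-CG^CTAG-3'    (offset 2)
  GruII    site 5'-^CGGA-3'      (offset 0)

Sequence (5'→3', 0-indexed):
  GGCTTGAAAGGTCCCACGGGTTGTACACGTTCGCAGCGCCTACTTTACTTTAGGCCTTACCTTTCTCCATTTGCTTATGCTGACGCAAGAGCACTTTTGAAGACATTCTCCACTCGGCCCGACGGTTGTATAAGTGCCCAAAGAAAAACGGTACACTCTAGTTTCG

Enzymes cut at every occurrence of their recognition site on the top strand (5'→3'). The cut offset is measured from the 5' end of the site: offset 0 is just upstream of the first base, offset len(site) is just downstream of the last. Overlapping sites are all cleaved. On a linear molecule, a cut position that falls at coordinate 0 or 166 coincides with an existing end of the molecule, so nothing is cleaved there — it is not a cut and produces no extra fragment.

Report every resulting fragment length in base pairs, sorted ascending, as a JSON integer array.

[166]

Scan for sites:
  NpsII (ACTAT, off=4): no sites
  JekII (CTATACA, off=3): no sites
  WciII (CGCTAG, off=2): no sites
  GruII (CGGA, off=0): no sites

Pooled cuts: ∅

Fragments:
  no cuts → one linear fragment of 166 bp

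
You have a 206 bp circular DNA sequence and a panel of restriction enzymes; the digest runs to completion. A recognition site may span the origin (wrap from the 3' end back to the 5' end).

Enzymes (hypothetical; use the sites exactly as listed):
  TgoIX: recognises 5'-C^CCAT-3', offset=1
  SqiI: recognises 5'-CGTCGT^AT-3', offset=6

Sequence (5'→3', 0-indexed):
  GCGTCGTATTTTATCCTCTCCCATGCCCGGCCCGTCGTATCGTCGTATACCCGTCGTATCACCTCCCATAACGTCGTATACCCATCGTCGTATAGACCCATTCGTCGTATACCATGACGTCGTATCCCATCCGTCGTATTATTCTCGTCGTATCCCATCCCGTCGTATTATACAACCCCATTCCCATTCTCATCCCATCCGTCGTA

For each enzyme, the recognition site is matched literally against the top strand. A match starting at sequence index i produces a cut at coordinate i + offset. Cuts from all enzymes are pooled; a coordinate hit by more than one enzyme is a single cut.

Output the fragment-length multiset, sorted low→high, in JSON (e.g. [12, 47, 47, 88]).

Scan for sites:
  TgoIX CCCAT/1: at [19, 64, 80, 96, 125, 153, 176, 182, 193] ⇒ [20, 65, 81, 97, 126, 154, 177, 183, 194]
  SqiI CGTCGTAT/6: at [1, 32, 40, 51, 71, 85, 102, 117, 131, 145, 160] ⇒ [7, 38, 46, 57, 77, 91, 108, 123, 137, 151, 166]

Pooled cuts: [7, 20, 38, 46, 57, 65, 77, 81, 91, 97, 108, 123, 126, 137, 151, 154, 166, 177, 183, 194]

Fragments:
  7→20: 13 bp
  20→38: 18 bp
  38→46: 8 bp
  46→57: 11 bp
  57→65: 8 bp
  65→77: 12 bp
  77→81: 4 bp
  81→91: 10 bp
  91→97: 6 bp
  97→108: 11 bp
  108→123: 15 bp
  123→126: 3 bp
  126→137: 11 bp
  137→151: 14 bp
  151→154: 3 bp
  154→166: 12 bp
  166→177: 11 bp
  177→183: 6 bp
  183→194: 11 bp
  194→7 (wrap): 206-194+7 = 19 bp

[3,3,4,6,6,8,8,10,11,11,11,11,11,12,12,13,14,15,18,19]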